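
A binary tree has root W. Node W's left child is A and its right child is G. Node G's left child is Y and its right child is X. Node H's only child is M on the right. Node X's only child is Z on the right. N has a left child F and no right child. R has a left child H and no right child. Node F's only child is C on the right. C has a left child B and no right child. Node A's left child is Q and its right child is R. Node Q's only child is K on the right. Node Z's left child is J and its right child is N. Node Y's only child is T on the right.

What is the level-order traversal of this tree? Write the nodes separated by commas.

Level-order visits nodes level by level from the root, left to right within each level.
Level 0: W
Level 1: A, G
Level 2: Q, R, Y, X
Level 3: K, H, T, Z
Level 4: M, J, N
Level 5: F
Level 6: C
Level 7: B

W, A, G, Q, R, Y, X, K, H, T, Z, M, J, N, F, C, B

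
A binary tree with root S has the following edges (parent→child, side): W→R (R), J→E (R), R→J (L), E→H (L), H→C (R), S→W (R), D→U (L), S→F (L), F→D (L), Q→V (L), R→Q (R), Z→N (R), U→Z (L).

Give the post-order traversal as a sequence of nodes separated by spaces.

Post-order visits the left subtree, then the right subtree, then the node.
At S: go left to F.
  At F: go left to D.
    At D: go left to U.
      At U: go left to Z.
        At Z: no left child.
        At Z: go right to N.
          N is a leaf — visit N.
        Visit Z.
      At U: no right child.
      Visit U.
    At D: no right child.
    Visit D.
  At F: no right child.
  Visit F.
At S: go right to W.
  At W: no left child.
  At W: go right to R.
    At R: go left to J.
      At J: no left child.
      At J: go right to E.
        At E: go left to H.
          At H: no left child.
          At H: go right to C.
            C is a leaf — visit C.
          Visit H.
        At E: no right child.
        Visit E.
      Visit J.
    At R: go right to Q.
      At Q: go left to V.
        V is a leaf — visit V.
      At Q: no right child.
      Visit Q.
    Visit R.
  Visit W.
Visit S.

N Z U D F C H E J V Q R W S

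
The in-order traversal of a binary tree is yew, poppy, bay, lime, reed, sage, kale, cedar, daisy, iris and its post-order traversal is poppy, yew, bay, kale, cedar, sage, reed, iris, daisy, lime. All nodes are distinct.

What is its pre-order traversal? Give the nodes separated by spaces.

The last element of post-order is the root; it splits in-order into left and right subtrees.
Root lime: left subtree has 3 nodes {yew, poppy, bay}, right has 6 {reed, sage, kale, cedar, daisy, iris}.
  Root bay: left subtree has 2 nodes {yew, poppy}, right has 0 { }.
    Root yew: left subtree has 0 nodes { }, right has 1 {poppy}.
  Root daisy: left subtree has 4 nodes {reed, sage, kale, cedar}, right has 1 {iris}.
    Root reed: left subtree has 0 nodes { }, right has 3 {sage, kale, cedar}.
      Root sage: left subtree has 0 nodes { }, right has 2 {kale, cedar}.
        Root cedar: left subtree has 1 node {kale}, right has 0 { }.

lime bay yew poppy daisy reed sage cedar kale iris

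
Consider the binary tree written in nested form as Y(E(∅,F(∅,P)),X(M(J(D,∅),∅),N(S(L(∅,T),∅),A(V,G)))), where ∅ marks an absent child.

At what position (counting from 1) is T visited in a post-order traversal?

7

Post-order visits the left subtree, then the right subtree, then the node.
At Y: go left to E.
  At E: no left child.
  At E: go right to F.
    At F: no left child.
    At F: go right to P.
      P is a leaf — visit P.
    Visit F.
  Visit E.
At Y: go right to X.
  At X: go left to M.
    At M: go left to J.
      At J: go left to D.
        D is a leaf — visit D.
      At J: no right child.
      Visit J.
    At M: no right child.
    Visit M.
  At X: go right to N.
    At N: go left to S.
      At S: go left to L.
        At L: no left child.
        At L: go right to T.
          T is a leaf — visit T.
        Visit L.
      At S: no right child.
      Visit S.
    At N: go right to A.
      At A: go left to V.
        V is a leaf — visit V.
      At A: go right to G.
        G is a leaf — visit G.
      Visit A.
    Visit N.
  Visit X.
Visit Y.
Full post-order sequence: P, F, E, D, J, M, T, L, S, V, G, A, N, X, Y.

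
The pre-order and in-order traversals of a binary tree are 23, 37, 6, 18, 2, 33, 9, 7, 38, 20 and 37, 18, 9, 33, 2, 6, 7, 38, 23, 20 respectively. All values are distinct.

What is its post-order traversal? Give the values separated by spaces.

The first element of pre-order is the root; it splits in-order into left and right subtrees.
Root 23: left subtree has 8 nodes {37, 18, 9, 33, 2, 6, 7, 38}, right has 1 {20}.
  Root 37: left subtree has 0 nodes { }, right has 7 {18, 9, 33, 2, 6, 7, 38}.
    Root 6: left subtree has 4 nodes {18, 9, 33, 2}, right has 2 {7, 38}.
      Root 18: left subtree has 0 nodes { }, right has 3 {9, 33, 2}.
        Root 2: left subtree has 2 nodes {9, 33}, right has 0 { }.
          Root 33: left subtree has 1 node {9}, right has 0 { }.
      Root 7: left subtree has 0 nodes { }, right has 1 {38}.

9 33 2 18 38 7 6 37 20 23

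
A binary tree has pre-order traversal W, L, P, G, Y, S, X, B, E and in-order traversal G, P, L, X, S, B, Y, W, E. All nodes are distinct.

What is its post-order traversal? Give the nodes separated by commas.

G, P, X, B, S, Y, L, E, W

The first element of pre-order is the root; it splits in-order into left and right subtrees.
Root W: left subtree has 7 nodes {G, P, L, X, S, B, Y}, right has 1 {E}.
  Root L: left subtree has 2 nodes {G, P}, right has 4 {X, S, B, Y}.
    Root P: left subtree has 1 node {G}, right has 0 { }.
    Root Y: left subtree has 3 nodes {X, S, B}, right has 0 { }.
      Root S: left subtree has 1 node {X}, right has 1 {B}.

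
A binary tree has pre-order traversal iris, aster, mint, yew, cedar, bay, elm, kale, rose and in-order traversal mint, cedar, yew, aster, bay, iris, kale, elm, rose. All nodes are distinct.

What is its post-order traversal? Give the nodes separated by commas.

cedar, yew, mint, bay, aster, kale, rose, elm, iris

The first element of pre-order is the root; it splits in-order into left and right subtrees.
Root iris: left subtree has 5 nodes {mint, cedar, yew, aster, bay}, right has 3 {kale, elm, rose}.
  Root aster: left subtree has 3 nodes {mint, cedar, yew}, right has 1 {bay}.
    Root mint: left subtree has 0 nodes { }, right has 2 {cedar, yew}.
      Root yew: left subtree has 1 node {cedar}, right has 0 { }.
  Root elm: left subtree has 1 node {kale}, right has 1 {rose}.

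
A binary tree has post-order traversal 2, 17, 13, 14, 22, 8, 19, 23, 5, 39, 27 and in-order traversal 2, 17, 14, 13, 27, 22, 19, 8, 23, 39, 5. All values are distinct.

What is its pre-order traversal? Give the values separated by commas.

The last element of post-order is the root; it splits in-order into left and right subtrees.
Root 27: left subtree has 4 nodes {2, 17, 14, 13}, right has 6 {22, 19, 8, 23, 39, 5}.
  Root 14: left subtree has 2 nodes {2, 17}, right has 1 {13}.
    Root 17: left subtree has 1 node {2}, right has 0 { }.
  Root 39: left subtree has 4 nodes {22, 19, 8, 23}, right has 1 {5}.
    Root 23: left subtree has 3 nodes {22, 19, 8}, right has 0 { }.
      Root 19: left subtree has 1 node {22}, right has 1 {8}.

27, 14, 17, 2, 13, 39, 23, 19, 22, 8, 5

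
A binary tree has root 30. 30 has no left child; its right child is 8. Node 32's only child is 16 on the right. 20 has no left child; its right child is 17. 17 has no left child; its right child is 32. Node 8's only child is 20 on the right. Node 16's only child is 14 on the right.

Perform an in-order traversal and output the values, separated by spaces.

30 8 20 17 32 16 14

In-order visits the left subtree, then the node, then the right subtree.
At 30: no left child.
Visit 30.
At 30: go right to 8.
  At 8: no left child.
  Visit 8.
  At 8: go right to 20.
    At 20: no left child.
    Visit 20.
    At 20: go right to 17.
      At 17: no left child.
      Visit 17.
      At 17: go right to 32.
        At 32: no left child.
        Visit 32.
        At 32: go right to 16.
          At 16: no left child.
          Visit 16.
          At 16: go right to 14.
            14 is a leaf — visit 14.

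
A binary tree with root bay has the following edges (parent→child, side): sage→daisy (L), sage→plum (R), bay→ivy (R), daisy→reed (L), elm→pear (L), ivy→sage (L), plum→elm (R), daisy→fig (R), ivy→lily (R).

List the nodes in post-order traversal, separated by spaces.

Post-order visits the left subtree, then the right subtree, then the node.
At bay: no left child.
At bay: go right to ivy.
  At ivy: go left to sage.
    At sage: go left to daisy.
      At daisy: go left to reed.
        reed is a leaf — visit reed.
      At daisy: go right to fig.
        fig is a leaf — visit fig.
      Visit daisy.
    At sage: go right to plum.
      At plum: no left child.
      At plum: go right to elm.
        At elm: go left to pear.
          pear is a leaf — visit pear.
        At elm: no right child.
        Visit elm.
      Visit plum.
    Visit sage.
  At ivy: go right to lily.
    lily is a leaf — visit lily.
  Visit ivy.
Visit bay.

reed fig daisy pear elm plum sage lily ivy bay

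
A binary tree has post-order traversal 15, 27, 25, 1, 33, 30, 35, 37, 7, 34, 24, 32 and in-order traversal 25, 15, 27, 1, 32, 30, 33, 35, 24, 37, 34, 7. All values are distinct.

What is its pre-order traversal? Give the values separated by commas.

32, 1, 25, 27, 15, 24, 35, 30, 33, 34, 37, 7

The last element of post-order is the root; it splits in-order into left and right subtrees.
Root 32: left subtree has 4 nodes {25, 15, 27, 1}, right has 7 {30, 33, 35, 24, 37, 34, 7}.
  Root 1: left subtree has 3 nodes {25, 15, 27}, right has 0 { }.
    Root 25: left subtree has 0 nodes { }, right has 2 {15, 27}.
      Root 27: left subtree has 1 node {15}, right has 0 { }.
  Root 24: left subtree has 3 nodes {30, 33, 35}, right has 3 {37, 34, 7}.
    Root 35: left subtree has 2 nodes {30, 33}, right has 0 { }.
      Root 30: left subtree has 0 nodes { }, right has 1 {33}.
    Root 34: left subtree has 1 node {37}, right has 1 {7}.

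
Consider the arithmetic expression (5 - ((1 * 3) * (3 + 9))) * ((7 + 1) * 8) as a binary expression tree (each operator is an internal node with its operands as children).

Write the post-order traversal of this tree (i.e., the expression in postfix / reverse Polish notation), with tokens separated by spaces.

5 1 3 * 3 9 + * - 7 1 + 8 * *

Post-order on an expression tree gives postfix notation: for each operator, emit left operand, right operand, then the operator.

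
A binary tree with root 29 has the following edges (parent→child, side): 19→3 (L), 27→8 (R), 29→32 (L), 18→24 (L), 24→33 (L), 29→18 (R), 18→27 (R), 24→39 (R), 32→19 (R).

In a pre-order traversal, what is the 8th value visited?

39

Pre-order visits the node, then its left subtree, then its right subtree.
Visit 29.
At 29: go left to 32.
  Visit 32.
  At 32: no left child.
  At 32: go right to 19.
    Visit 19.
    At 19: go left to 3.
      3 is a leaf — visit 3.
    At 19: no right child.
At 29: go right to 18.
  Visit 18.
  At 18: go left to 24.
    Visit 24.
    At 24: go left to 33.
      33 is a leaf — visit 33.
    At 24: go right to 39.
      39 is a leaf — visit 39.
  At 18: go right to 27.
    Visit 27.
    At 27: no left child.
    At 27: go right to 8.
      8 is a leaf — visit 8.
Full pre-order sequence: 29, 32, 19, 3, 18, 24, 33, 39, 27, 8.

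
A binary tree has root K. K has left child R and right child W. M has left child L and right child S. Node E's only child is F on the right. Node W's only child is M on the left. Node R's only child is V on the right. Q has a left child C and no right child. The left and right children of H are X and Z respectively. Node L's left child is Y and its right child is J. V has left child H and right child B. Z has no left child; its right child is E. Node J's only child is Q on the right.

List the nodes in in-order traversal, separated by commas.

In-order visits the left subtree, then the node, then the right subtree.
At K: go left to R.
  At R: no left child.
  Visit R.
  At R: go right to V.
    At V: go left to H.
      At H: go left to X.
        X is a leaf — visit X.
      Visit H.
      At H: go right to Z.
        At Z: no left child.
        Visit Z.
        At Z: go right to E.
          At E: no left child.
          Visit E.
          At E: go right to F.
            F is a leaf — visit F.
    Visit V.
    At V: go right to B.
      B is a leaf — visit B.
Visit K.
At K: go right to W.
  At W: go left to M.
    At M: go left to L.
      At L: go left to Y.
        Y is a leaf — visit Y.
      Visit L.
      At L: go right to J.
        At J: no left child.
        Visit J.
        At J: go right to Q.
          At Q: go left to C.
            C is a leaf — visit C.
          Visit Q.
          At Q: no right child.
    Visit M.
    At M: go right to S.
      S is a leaf — visit S.
  Visit W.
  At W: no right child.

R, X, H, Z, E, F, V, B, K, Y, L, J, C, Q, M, S, W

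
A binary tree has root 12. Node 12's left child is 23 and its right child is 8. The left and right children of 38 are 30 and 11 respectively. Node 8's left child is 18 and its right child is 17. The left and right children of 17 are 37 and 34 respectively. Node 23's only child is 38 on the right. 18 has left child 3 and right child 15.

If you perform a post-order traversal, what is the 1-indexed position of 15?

6

Post-order visits the left subtree, then the right subtree, then the node.
At 12: go left to 23.
  At 23: no left child.
  At 23: go right to 38.
    At 38: go left to 30.
      30 is a leaf — visit 30.
    At 38: go right to 11.
      11 is a leaf — visit 11.
    Visit 38.
  Visit 23.
At 12: go right to 8.
  At 8: go left to 18.
    At 18: go left to 3.
      3 is a leaf — visit 3.
    At 18: go right to 15.
      15 is a leaf — visit 15.
    Visit 18.
  At 8: go right to 17.
    At 17: go left to 37.
      37 is a leaf — visit 37.
    At 17: go right to 34.
      34 is a leaf — visit 34.
    Visit 17.
  Visit 8.
Visit 12.
Full post-order sequence: 30, 11, 38, 23, 3, 15, 18, 37, 34, 17, 8, 12.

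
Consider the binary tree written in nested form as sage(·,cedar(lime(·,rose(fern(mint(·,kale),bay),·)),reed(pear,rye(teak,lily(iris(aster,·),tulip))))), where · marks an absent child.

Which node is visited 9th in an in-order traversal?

In-order visits the left subtree, then the node, then the right subtree.
At sage: no left child.
Visit sage.
At sage: go right to cedar.
  At cedar: go left to lime.
    At lime: no left child.
    Visit lime.
    At lime: go right to rose.
      At rose: go left to fern.
        At fern: go left to mint.
          At mint: no left child.
          Visit mint.
          At mint: go right to kale.
            kale is a leaf — visit kale.
        Visit fern.
        At fern: go right to bay.
          bay is a leaf — visit bay.
      Visit rose.
      At rose: no right child.
  Visit cedar.
  At cedar: go right to reed.
    At reed: go left to pear.
      pear is a leaf — visit pear.
    Visit reed.
    At reed: go right to rye.
      At rye: go left to teak.
        teak is a leaf — visit teak.
      Visit rye.
      At rye: go right to lily.
        At lily: go left to iris.
          At iris: go left to aster.
            aster is a leaf — visit aster.
          Visit iris.
          At iris: no right child.
        Visit lily.
        At lily: go right to tulip.
          tulip is a leaf — visit tulip.
Full in-order sequence: sage, lime, mint, kale, fern, bay, rose, cedar, pear, reed, teak, rye, aster, iris, lily, tulip.

pear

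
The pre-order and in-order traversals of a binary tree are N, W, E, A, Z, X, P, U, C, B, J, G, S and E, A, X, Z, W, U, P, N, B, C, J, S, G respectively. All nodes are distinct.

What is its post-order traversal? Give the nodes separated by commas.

X, Z, A, E, U, P, W, B, S, G, J, C, N

The first element of pre-order is the root; it splits in-order into left and right subtrees.
Root N: left subtree has 7 nodes {E, A, X, Z, W, U, P}, right has 5 {B, C, J, S, G}.
  Root W: left subtree has 4 nodes {E, A, X, Z}, right has 2 {U, P}.
    Root E: left subtree has 0 nodes { }, right has 3 {A, X, Z}.
      Root A: left subtree has 0 nodes { }, right has 2 {X, Z}.
        Root Z: left subtree has 1 node {X}, right has 0 { }.
    Root P: left subtree has 1 node {U}, right has 0 { }.
  Root C: left subtree has 1 node {B}, right has 3 {J, S, G}.
    Root J: left subtree has 0 nodes { }, right has 2 {S, G}.
      Root G: left subtree has 1 node {S}, right has 0 { }.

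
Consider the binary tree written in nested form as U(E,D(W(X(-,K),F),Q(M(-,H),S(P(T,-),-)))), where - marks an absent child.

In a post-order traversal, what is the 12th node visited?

Post-order visits the left subtree, then the right subtree, then the node.
At U: go left to E.
  E is a leaf — visit E.
At U: go right to D.
  At D: go left to W.
    At W: go left to X.
      At X: no left child.
      At X: go right to K.
        K is a leaf — visit K.
      Visit X.
    At W: go right to F.
      F is a leaf — visit F.
    Visit W.
  At D: go right to Q.
    At Q: go left to M.
      At M: no left child.
      At M: go right to H.
        H is a leaf — visit H.
      Visit M.
    At Q: go right to S.
      At S: go left to P.
        At P: go left to T.
          T is a leaf — visit T.
        At P: no right child.
        Visit P.
      At S: no right child.
      Visit S.
    Visit Q.
  Visit D.
Visit U.
Full post-order sequence: E, K, X, F, W, H, M, T, P, S, Q, D, U.

D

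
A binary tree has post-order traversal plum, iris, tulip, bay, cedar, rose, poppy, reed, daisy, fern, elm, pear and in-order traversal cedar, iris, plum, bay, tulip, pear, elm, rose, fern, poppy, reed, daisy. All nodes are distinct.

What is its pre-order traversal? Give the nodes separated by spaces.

The last element of post-order is the root; it splits in-order into left and right subtrees.
Root pear: left subtree has 5 nodes {cedar, iris, plum, bay, tulip}, right has 6 {elm, rose, fern, poppy, reed, daisy}.
  Root cedar: left subtree has 0 nodes { }, right has 4 {iris, plum, bay, tulip}.
    Root bay: left subtree has 2 nodes {iris, plum}, right has 1 {tulip}.
      Root iris: left subtree has 0 nodes { }, right has 1 {plum}.
  Root elm: left subtree has 0 nodes { }, right has 5 {rose, fern, poppy, reed, daisy}.
    Root fern: left subtree has 1 node {rose}, right has 3 {poppy, reed, daisy}.
      Root daisy: left subtree has 2 nodes {poppy, reed}, right has 0 { }.
        Root reed: left subtree has 1 node {poppy}, right has 0 { }.

pear cedar bay iris plum tulip elm fern rose daisy reed poppy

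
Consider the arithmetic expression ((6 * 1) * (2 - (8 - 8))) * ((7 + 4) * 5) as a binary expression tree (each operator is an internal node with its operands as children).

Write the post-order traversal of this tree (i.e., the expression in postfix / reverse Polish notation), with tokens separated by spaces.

Post-order on an expression tree gives postfix notation: for each operator, emit left operand, right operand, then the operator.

6 1 * 2 8 8 - - * 7 4 + 5 * *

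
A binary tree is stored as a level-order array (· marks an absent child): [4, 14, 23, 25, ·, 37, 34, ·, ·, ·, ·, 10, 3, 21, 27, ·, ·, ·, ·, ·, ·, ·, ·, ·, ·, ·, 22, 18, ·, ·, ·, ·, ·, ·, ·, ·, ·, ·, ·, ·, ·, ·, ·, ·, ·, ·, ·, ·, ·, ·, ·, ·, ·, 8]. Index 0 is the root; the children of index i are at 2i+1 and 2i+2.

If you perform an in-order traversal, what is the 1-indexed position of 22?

In-order visits the left subtree, then the node, then the right subtree.
At 4: go left to 14.
  At 14: go left to 25.
    25 is a leaf — visit 25.
  Visit 14.
  At 14: no right child.
Visit 4.
At 4: go right to 23.
  At 23: go left to 37.
    At 37: go left to 10.
      10 is a leaf — visit 10.
    Visit 37.
    At 37: go right to 3.
      At 3: no left child.
      Visit 3.
      At 3: go right to 22.
        At 22: go left to 8.
          8 is a leaf — visit 8.
        Visit 22.
        At 22: no right child.
  Visit 23.
  At 23: go right to 34.
    At 34: go left to 21.
      At 21: go left to 18.
        18 is a leaf — visit 18.
      Visit 21.
      At 21: no right child.
    Visit 34.
    At 34: go right to 27.
      27 is a leaf — visit 27.
Full in-order sequence: 25, 14, 4, 10, 37, 3, 8, 22, 23, 18, 21, 34, 27.

8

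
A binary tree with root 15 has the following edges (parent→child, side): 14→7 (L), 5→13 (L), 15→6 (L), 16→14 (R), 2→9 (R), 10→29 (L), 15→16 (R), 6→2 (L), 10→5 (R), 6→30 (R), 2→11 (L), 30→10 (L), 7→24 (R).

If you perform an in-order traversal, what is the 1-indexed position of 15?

10

In-order visits the left subtree, then the node, then the right subtree.
At 15: go left to 6.
  At 6: go left to 2.
    At 2: go left to 11.
      11 is a leaf — visit 11.
    Visit 2.
    At 2: go right to 9.
      9 is a leaf — visit 9.
  Visit 6.
  At 6: go right to 30.
    At 30: go left to 10.
      At 10: go left to 29.
        29 is a leaf — visit 29.
      Visit 10.
      At 10: go right to 5.
        At 5: go left to 13.
          13 is a leaf — visit 13.
        Visit 5.
        At 5: no right child.
    Visit 30.
    At 30: no right child.
Visit 15.
At 15: go right to 16.
  At 16: no left child.
  Visit 16.
  At 16: go right to 14.
    At 14: go left to 7.
      At 7: no left child.
      Visit 7.
      At 7: go right to 24.
        24 is a leaf — visit 24.
    Visit 14.
    At 14: no right child.
Full in-order sequence: 11, 2, 9, 6, 29, 10, 13, 5, 30, 15, 16, 7, 24, 14.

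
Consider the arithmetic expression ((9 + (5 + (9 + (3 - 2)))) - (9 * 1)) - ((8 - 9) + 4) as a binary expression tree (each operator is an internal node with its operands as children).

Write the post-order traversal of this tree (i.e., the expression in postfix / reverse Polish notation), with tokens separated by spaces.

Post-order on an expression tree gives postfix notation: for each operator, emit left operand, right operand, then the operator.

9 5 9 3 2 - + + + 9 1 * - 8 9 - 4 + -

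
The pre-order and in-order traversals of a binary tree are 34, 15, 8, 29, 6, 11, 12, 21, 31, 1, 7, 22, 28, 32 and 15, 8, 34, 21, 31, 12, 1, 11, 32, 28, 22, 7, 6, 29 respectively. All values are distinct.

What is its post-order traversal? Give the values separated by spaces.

The first element of pre-order is the root; it splits in-order into left and right subtrees.
Root 34: left subtree has 2 nodes {15, 8}, right has 11 {21, 31, 12, 1, 11, 32, 28, 22, 7, 6, 29}.
  Root 15: left subtree has 0 nodes { }, right has 1 {8}.
  Root 29: left subtree has 10 nodes {21, 31, 12, 1, 11, 32, 28, 22, 7, 6}, right has 0 { }.
    Root 6: left subtree has 9 nodes {21, 31, 12, 1, 11, 32, 28, 22, 7}, right has 0 { }.
      Root 11: left subtree has 4 nodes {21, 31, 12, 1}, right has 4 {32, 28, 22, 7}.
        Root 12: left subtree has 2 nodes {21, 31}, right has 1 {1}.
          Root 21: left subtree has 0 nodes { }, right has 1 {31}.
        Root 7: left subtree has 3 nodes {32, 28, 22}, right has 0 { }.
          Root 22: left subtree has 2 nodes {32, 28}, right has 0 { }.
            Root 28: left subtree has 1 node {32}, right has 0 { }.

8 15 31 21 1 12 32 28 22 7 11 6 29 34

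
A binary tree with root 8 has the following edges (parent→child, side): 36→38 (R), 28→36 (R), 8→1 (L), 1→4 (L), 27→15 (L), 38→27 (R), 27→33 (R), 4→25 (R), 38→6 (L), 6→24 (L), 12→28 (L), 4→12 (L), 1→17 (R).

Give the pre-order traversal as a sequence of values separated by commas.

8, 1, 4, 12, 28, 36, 38, 6, 24, 27, 15, 33, 25, 17

Pre-order visits the node, then its left subtree, then its right subtree.
Visit 8.
At 8: go left to 1.
  Visit 1.
  At 1: go left to 4.
    Visit 4.
    At 4: go left to 12.
      Visit 12.
      At 12: go left to 28.
        Visit 28.
        At 28: no left child.
        At 28: go right to 36.
          Visit 36.
          At 36: no left child.
          At 36: go right to 38.
            Visit 38.
            At 38: go left to 6.
              Visit 6.
              At 6: go left to 24.
                24 is a leaf — visit 24.
              At 6: no right child.
            At 38: go right to 27.
              Visit 27.
              At 27: go left to 15.
                15 is a leaf — visit 15.
              At 27: go right to 33.
                33 is a leaf — visit 33.
      At 12: no right child.
    At 4: go right to 25.
      25 is a leaf — visit 25.
  At 1: go right to 17.
    17 is a leaf — visit 17.
At 8: no right child.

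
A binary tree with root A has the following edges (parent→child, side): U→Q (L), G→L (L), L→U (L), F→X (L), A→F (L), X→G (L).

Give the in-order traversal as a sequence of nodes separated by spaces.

In-order visits the left subtree, then the node, then the right subtree.
At A: go left to F.
  At F: go left to X.
    At X: go left to G.
      At G: go left to L.
        At L: go left to U.
          At U: go left to Q.
            Q is a leaf — visit Q.
          Visit U.
          At U: no right child.
        Visit L.
        At L: no right child.
      Visit G.
      At G: no right child.
    Visit X.
    At X: no right child.
  Visit F.
  At F: no right child.
Visit A.
At A: no right child.

Q U L G X F A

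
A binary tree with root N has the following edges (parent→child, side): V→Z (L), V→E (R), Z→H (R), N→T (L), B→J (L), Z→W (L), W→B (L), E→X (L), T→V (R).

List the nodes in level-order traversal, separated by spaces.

N T V Z E W H X B J

Level-order visits nodes level by level from the root, left to right within each level.
Level 0: N
Level 1: T
Level 2: V
Level 3: Z, E
Level 4: W, H, X
Level 5: B
Level 6: J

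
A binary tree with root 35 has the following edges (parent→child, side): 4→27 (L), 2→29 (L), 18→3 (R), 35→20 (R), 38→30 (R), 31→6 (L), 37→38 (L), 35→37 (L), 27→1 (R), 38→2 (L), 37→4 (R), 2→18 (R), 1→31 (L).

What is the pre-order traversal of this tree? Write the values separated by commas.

Pre-order visits the node, then its left subtree, then its right subtree.
Visit 35.
At 35: go left to 37.
  Visit 37.
  At 37: go left to 38.
    Visit 38.
    At 38: go left to 2.
      Visit 2.
      At 2: go left to 29.
        29 is a leaf — visit 29.
      At 2: go right to 18.
        Visit 18.
        At 18: no left child.
        At 18: go right to 3.
          3 is a leaf — visit 3.
    At 38: go right to 30.
      30 is a leaf — visit 30.
  At 37: go right to 4.
    Visit 4.
    At 4: go left to 27.
      Visit 27.
      At 27: no left child.
      At 27: go right to 1.
        Visit 1.
        At 1: go left to 31.
          Visit 31.
          At 31: go left to 6.
            6 is a leaf — visit 6.
          At 31: no right child.
        At 1: no right child.
    At 4: no right child.
At 35: go right to 20.
  20 is a leaf — visit 20.

35, 37, 38, 2, 29, 18, 3, 30, 4, 27, 1, 31, 6, 20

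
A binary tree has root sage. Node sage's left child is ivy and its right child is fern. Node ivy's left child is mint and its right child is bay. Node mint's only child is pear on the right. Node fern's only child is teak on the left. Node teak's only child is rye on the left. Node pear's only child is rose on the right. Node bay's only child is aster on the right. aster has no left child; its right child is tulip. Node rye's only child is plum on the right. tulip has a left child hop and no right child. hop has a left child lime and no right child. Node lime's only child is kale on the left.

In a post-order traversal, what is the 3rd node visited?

Post-order visits the left subtree, then the right subtree, then the node.
At sage: go left to ivy.
  At ivy: go left to mint.
    At mint: no left child.
    At mint: go right to pear.
      At pear: no left child.
      At pear: go right to rose.
        rose is a leaf — visit rose.
      Visit pear.
    Visit mint.
  At ivy: go right to bay.
    At bay: no left child.
    At bay: go right to aster.
      At aster: no left child.
      At aster: go right to tulip.
        At tulip: go left to hop.
          At hop: go left to lime.
            At lime: go left to kale.
              kale is a leaf — visit kale.
            At lime: no right child.
            Visit lime.
          At hop: no right child.
          Visit hop.
        At tulip: no right child.
        Visit tulip.
      Visit aster.
    Visit bay.
  Visit ivy.
At sage: go right to fern.
  At fern: go left to teak.
    At teak: go left to rye.
      At rye: no left child.
      At rye: go right to plum.
        plum is a leaf — visit plum.
      Visit rye.
    At teak: no right child.
    Visit teak.
  At fern: no right child.
  Visit fern.
Visit sage.
Full post-order sequence: rose, pear, mint, kale, lime, hop, tulip, aster, bay, ivy, plum, rye, teak, fern, sage.

mint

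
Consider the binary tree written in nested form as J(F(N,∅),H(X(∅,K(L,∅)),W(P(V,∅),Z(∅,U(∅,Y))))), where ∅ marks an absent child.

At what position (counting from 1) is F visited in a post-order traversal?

2

Post-order visits the left subtree, then the right subtree, then the node.
At J: go left to F.
  At F: go left to N.
    N is a leaf — visit N.
  At F: no right child.
  Visit F.
At J: go right to H.
  At H: go left to X.
    At X: no left child.
    At X: go right to K.
      At K: go left to L.
        L is a leaf — visit L.
      At K: no right child.
      Visit K.
    Visit X.
  At H: go right to W.
    At W: go left to P.
      At P: go left to V.
        V is a leaf — visit V.
      At P: no right child.
      Visit P.
    At W: go right to Z.
      At Z: no left child.
      At Z: go right to U.
        At U: no left child.
        At U: go right to Y.
          Y is a leaf — visit Y.
        Visit U.
      Visit Z.
    Visit W.
  Visit H.
Visit J.
Full post-order sequence: N, F, L, K, X, V, P, Y, U, Z, W, H, J.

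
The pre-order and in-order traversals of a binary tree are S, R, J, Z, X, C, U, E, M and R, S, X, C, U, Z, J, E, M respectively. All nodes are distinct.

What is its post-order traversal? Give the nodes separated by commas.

The first element of pre-order is the root; it splits in-order into left and right subtrees.
Root S: left subtree has 1 node {R}, right has 7 {X, C, U, Z, J, E, M}.
  Root J: left subtree has 4 nodes {X, C, U, Z}, right has 2 {E, M}.
    Root Z: left subtree has 3 nodes {X, C, U}, right has 0 { }.
      Root X: left subtree has 0 nodes { }, right has 2 {C, U}.
        Root C: left subtree has 0 nodes { }, right has 1 {U}.
    Root E: left subtree has 0 nodes { }, right has 1 {M}.

R, U, C, X, Z, M, E, J, S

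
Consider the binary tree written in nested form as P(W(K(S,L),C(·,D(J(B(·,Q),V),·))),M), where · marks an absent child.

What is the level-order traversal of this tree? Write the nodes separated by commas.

Level-order visits nodes level by level from the root, left to right within each level.
Level 0: P
Level 1: W, M
Level 2: K, C
Level 3: S, L, D
Level 4: J
Level 5: B, V
Level 6: Q

P, W, M, K, C, S, L, D, J, B, V, Q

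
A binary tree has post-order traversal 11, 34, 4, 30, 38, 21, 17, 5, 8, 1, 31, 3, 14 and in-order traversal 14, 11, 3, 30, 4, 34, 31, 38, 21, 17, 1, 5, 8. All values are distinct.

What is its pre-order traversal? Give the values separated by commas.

14, 3, 11, 31, 30, 4, 34, 1, 17, 21, 38, 8, 5

The last element of post-order is the root; it splits in-order into left and right subtrees.
Root 14: left subtree has 0 nodes { }, right has 12 {11, 3, 30, 4, 34, 31, 38, 21, 17, 1, 5, 8}.
  Root 3: left subtree has 1 node {11}, right has 10 {30, 4, 34, 31, 38, 21, 17, 1, 5, 8}.
    Root 31: left subtree has 3 nodes {30, 4, 34}, right has 6 {38, 21, 17, 1, 5, 8}.
      Root 30: left subtree has 0 nodes { }, right has 2 {4, 34}.
        Root 4: left subtree has 0 nodes { }, right has 1 {34}.
      Root 1: left subtree has 3 nodes {38, 21, 17}, right has 2 {5, 8}.
        Root 17: left subtree has 2 nodes {38, 21}, right has 0 { }.
          Root 21: left subtree has 1 node {38}, right has 0 { }.
        Root 8: left subtree has 1 node {5}, right has 0 { }.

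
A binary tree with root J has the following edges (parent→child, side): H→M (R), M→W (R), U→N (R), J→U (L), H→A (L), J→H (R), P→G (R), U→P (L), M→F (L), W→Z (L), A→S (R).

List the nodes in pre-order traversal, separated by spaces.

J U P G N H A S M F W Z

Pre-order visits the node, then its left subtree, then its right subtree.
Visit J.
At J: go left to U.
  Visit U.
  At U: go left to P.
    Visit P.
    At P: no left child.
    At P: go right to G.
      G is a leaf — visit G.
  At U: go right to N.
    N is a leaf — visit N.
At J: go right to H.
  Visit H.
  At H: go left to A.
    Visit A.
    At A: no left child.
    At A: go right to S.
      S is a leaf — visit S.
  At H: go right to M.
    Visit M.
    At M: go left to F.
      F is a leaf — visit F.
    At M: go right to W.
      Visit W.
      At W: go left to Z.
        Z is a leaf — visit Z.
      At W: no right child.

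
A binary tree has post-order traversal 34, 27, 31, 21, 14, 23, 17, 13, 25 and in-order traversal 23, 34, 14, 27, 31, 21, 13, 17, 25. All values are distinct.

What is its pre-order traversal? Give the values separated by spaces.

25 13 23 14 34 21 31 27 17

The last element of post-order is the root; it splits in-order into left and right subtrees.
Root 25: left subtree has 8 nodes {23, 34, 14, 27, 31, 21, 13, 17}, right has 0 { }.
  Root 13: left subtree has 6 nodes {23, 34, 14, 27, 31, 21}, right has 1 {17}.
    Root 23: left subtree has 0 nodes { }, right has 5 {34, 14, 27, 31, 21}.
      Root 14: left subtree has 1 node {34}, right has 3 {27, 31, 21}.
        Root 21: left subtree has 2 nodes {27, 31}, right has 0 { }.
          Root 31: left subtree has 1 node {27}, right has 0 { }.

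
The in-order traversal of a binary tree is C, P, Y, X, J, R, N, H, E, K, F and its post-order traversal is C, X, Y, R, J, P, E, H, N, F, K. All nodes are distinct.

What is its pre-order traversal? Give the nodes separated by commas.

The last element of post-order is the root; it splits in-order into left and right subtrees.
Root K: left subtree has 9 nodes {C, P, Y, X, J, R, N, H, E}, right has 1 {F}.
  Root N: left subtree has 6 nodes {C, P, Y, X, J, R}, right has 2 {H, E}.
    Root P: left subtree has 1 node {C}, right has 4 {Y, X, J, R}.
      Root J: left subtree has 2 nodes {Y, X}, right has 1 {R}.
        Root Y: left subtree has 0 nodes { }, right has 1 {X}.
    Root H: left subtree has 0 nodes { }, right has 1 {E}.

K, N, P, C, J, Y, X, R, H, E, F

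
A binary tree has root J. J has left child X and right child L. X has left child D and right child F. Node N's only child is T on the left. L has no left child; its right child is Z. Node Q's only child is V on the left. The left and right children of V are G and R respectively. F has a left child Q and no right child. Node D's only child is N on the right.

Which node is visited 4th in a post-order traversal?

Post-order visits the left subtree, then the right subtree, then the node.
At J: go left to X.
  At X: go left to D.
    At D: no left child.
    At D: go right to N.
      At N: go left to T.
        T is a leaf — visit T.
      At N: no right child.
      Visit N.
    Visit D.
  At X: go right to F.
    At F: go left to Q.
      At Q: go left to V.
        At V: go left to G.
          G is a leaf — visit G.
        At V: go right to R.
          R is a leaf — visit R.
        Visit V.
      At Q: no right child.
      Visit Q.
    At F: no right child.
    Visit F.
  Visit X.
At J: go right to L.
  At L: no left child.
  At L: go right to Z.
    Z is a leaf — visit Z.
  Visit L.
Visit J.
Full post-order sequence: T, N, D, G, R, V, Q, F, X, Z, L, J.

G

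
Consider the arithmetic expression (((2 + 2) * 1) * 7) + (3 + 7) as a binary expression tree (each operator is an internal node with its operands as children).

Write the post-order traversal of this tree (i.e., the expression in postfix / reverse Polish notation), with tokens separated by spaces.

2 2 + 1 * 7 * 3 7 + +

Post-order on an expression tree gives postfix notation: for each operator, emit left operand, right operand, then the operator.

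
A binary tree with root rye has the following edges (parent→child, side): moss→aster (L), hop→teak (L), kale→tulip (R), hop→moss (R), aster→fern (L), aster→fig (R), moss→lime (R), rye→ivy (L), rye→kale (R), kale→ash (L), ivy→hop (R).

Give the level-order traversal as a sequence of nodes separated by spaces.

rye ivy kale hop ash tulip teak moss aster lime fern fig

Level-order visits nodes level by level from the root, left to right within each level.
Level 0: rye
Level 1: ivy, kale
Level 2: hop, ash, tulip
Level 3: teak, moss
Level 4: aster, lime
Level 5: fern, fig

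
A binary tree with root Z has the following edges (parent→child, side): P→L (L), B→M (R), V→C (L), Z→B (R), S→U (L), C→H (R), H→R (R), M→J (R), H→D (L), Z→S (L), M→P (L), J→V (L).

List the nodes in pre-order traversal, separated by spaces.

Pre-order visits the node, then its left subtree, then its right subtree.
Visit Z.
At Z: go left to S.
  Visit S.
  At S: go left to U.
    U is a leaf — visit U.
  At S: no right child.
At Z: go right to B.
  Visit B.
  At B: no left child.
  At B: go right to M.
    Visit M.
    At M: go left to P.
      Visit P.
      At P: go left to L.
        L is a leaf — visit L.
      At P: no right child.
    At M: go right to J.
      Visit J.
      At J: go left to V.
        Visit V.
        At V: go left to C.
          Visit C.
          At C: no left child.
          At C: go right to H.
            Visit H.
            At H: go left to D.
              D is a leaf — visit D.
            At H: go right to R.
              R is a leaf — visit R.
        At V: no right child.
      At J: no right child.

Z S U B M P L J V C H D R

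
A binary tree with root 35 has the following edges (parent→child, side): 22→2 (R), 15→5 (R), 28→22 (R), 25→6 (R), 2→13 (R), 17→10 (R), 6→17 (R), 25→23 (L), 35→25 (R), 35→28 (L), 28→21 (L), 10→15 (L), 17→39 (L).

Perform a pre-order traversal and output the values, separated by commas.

Pre-order visits the node, then its left subtree, then its right subtree.
Visit 35.
At 35: go left to 28.
  Visit 28.
  At 28: go left to 21.
    21 is a leaf — visit 21.
  At 28: go right to 22.
    Visit 22.
    At 22: no left child.
    At 22: go right to 2.
      Visit 2.
      At 2: no left child.
      At 2: go right to 13.
        13 is a leaf — visit 13.
At 35: go right to 25.
  Visit 25.
  At 25: go left to 23.
    23 is a leaf — visit 23.
  At 25: go right to 6.
    Visit 6.
    At 6: no left child.
    At 6: go right to 17.
      Visit 17.
      At 17: go left to 39.
        39 is a leaf — visit 39.
      At 17: go right to 10.
        Visit 10.
        At 10: go left to 15.
          Visit 15.
          At 15: no left child.
          At 15: go right to 5.
            5 is a leaf — visit 5.
        At 10: no right child.

35, 28, 21, 22, 2, 13, 25, 23, 6, 17, 39, 10, 15, 5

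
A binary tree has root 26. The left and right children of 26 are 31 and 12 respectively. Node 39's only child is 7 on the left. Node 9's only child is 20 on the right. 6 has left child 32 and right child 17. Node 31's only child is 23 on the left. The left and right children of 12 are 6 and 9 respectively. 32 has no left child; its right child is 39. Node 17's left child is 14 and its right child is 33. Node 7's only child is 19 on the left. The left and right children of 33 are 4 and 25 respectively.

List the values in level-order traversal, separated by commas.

26, 31, 12, 23, 6, 9, 32, 17, 20, 39, 14, 33, 7, 4, 25, 19

Level-order visits nodes level by level from the root, left to right within each level.
Level 0: 26
Level 1: 31, 12
Level 2: 23, 6, 9
Level 3: 32, 17, 20
Level 4: 39, 14, 33
Level 5: 7, 4, 25
Level 6: 19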